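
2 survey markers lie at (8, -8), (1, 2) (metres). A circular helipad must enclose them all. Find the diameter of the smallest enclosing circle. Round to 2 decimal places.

The smallest circle enclosing two points has them as diameter endpoints.
Centre = midpoint = (4.5, -3); r² = |(8, -8)−(1, 2)|²/4 = 149/4 = 37.25.
Diameter = 2r = 2√(37.25) ≈ 12.21.

12.21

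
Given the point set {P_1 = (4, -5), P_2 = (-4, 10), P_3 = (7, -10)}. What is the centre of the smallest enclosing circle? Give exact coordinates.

(1.5, 0)

Side lengths²: P_1P_2² = 289, P_1P_3² = 34, P_2P_3² = 521.
Since P_2P_3² = 521 ≥ 289 + 34 = 323, the angle opposite P_2P_3 is not acute, so the smallest enclosing circle has P_2P_3 as diameter.
Centre = midpoint of P_2P_3 = (1.5, 0), r² = 521/4 = 130.25.
Centre = (1.5, 0).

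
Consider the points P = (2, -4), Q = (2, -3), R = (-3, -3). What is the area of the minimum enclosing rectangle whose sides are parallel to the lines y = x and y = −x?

15

In coordinates u = x + y, v = x − y the rectangle is axis-aligned; the map (x,y)→(u,v) scales areas by 2.
u-values: -2, -1, -6; range = -1 − (-6) = 5.
v-values: 6, 5, 0; range = 6 − 0 = 6.
Area = (5 × 6) / 2 = 15.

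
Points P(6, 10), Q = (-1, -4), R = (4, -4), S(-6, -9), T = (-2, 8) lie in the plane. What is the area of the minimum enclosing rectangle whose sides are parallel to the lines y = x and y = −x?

279

In coordinates u = x + y, v = x − y the rectangle is axis-aligned; the map (x,y)→(u,v) scales areas by 2.
u-values: 16, -5, 0, -15, 6; range = 16 − (-15) = 31.
v-values: -4, 3, 8, 3, -10; range = 8 − (-10) = 18.
Area = (31 × 18) / 2 = 279.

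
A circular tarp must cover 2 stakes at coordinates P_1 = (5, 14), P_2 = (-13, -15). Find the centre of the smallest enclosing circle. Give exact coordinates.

(-4, -0.5)

The smallest circle enclosing two points has them as diameter endpoints.
Centre = midpoint = (-4, -0.5); r² = |P_1P_2|²/4 = 1165/4 = 291.25.
Centre = (-4, -0.5).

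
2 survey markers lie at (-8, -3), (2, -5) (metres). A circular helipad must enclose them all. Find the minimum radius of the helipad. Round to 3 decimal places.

5.099

The smallest circle enclosing two points has them as diameter endpoints.
Centre = midpoint = (-3, -4); r² = |(-8, -3)−(2, -5)|²/4 = 104/4 = 26.
r = √26 ≈ 5.099.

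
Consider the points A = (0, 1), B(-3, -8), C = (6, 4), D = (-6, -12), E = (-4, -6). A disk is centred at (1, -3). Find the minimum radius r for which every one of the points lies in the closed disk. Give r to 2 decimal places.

The required radius is the distance from (1, -3) to the farthest point.
Squared distances: 17, 41, 74, 130, 34.
Maximum is 130, attained at D.
r = √130 ≈ 11.40.

11.40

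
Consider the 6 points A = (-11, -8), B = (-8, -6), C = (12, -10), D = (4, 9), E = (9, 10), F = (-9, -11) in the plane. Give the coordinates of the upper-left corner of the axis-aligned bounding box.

(-11, 10)

x-range [-11, 12], y-range [-11, 10].
The upper-left corner is (-11, 10).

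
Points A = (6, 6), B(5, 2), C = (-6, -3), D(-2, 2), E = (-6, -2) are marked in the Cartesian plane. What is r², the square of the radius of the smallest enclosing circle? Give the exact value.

56.25

The farthest pair is A–C with squared distance 225. The circle on this segment as diameter has centre (0, 1.5) and r² = 225/4 = 56.25.
Check B: distance² to centre = 25.25 ≤ 56.25, so it lies inside.
All remaining points lie in this disk, and no smaller disk contains both endpoints, so this is the minimum enclosing circle.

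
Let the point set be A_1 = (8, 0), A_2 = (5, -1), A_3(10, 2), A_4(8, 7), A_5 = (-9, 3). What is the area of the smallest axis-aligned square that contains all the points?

361

The bounding box has width 19 and height 8.
An axis-aligned square enclosing the set must have side ≥ max(width, height).
So the minimum side is max(19, 8) = 19.
Area = 19² = 361.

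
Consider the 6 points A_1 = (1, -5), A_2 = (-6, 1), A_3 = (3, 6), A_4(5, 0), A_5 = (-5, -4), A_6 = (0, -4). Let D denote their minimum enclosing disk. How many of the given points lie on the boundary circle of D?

The minimum enclosing circle of a finite set is fixed by two of the points (as a diameter) or three (as a circumcircle).
The farthest pair is A_3–A_5 with squared distance 164. The circle on this segment as diameter has centre (-1, 1) and r² = 164/4 = 41.
Check A_1: distance² to centre = 40 ≤ 41, so it lies inside.
All remaining points lie in this disk, and no smaller disk contains both endpoints, so this is the minimum enclosing circle.
The points at distance exactly r from the centre are A_3, A_5 — 2 points.

2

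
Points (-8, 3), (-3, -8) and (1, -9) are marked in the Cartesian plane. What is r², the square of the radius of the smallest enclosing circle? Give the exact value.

56.25

Call the three points A, B, C in the order given.
Side lengths²: AB² = 146, AC² = 225, BC² = 17.
Since AC² = 225 ≥ 146 + 17 = 163, the angle opposite AC is not acute, so the smallest enclosing circle has AC as diameter.
Centre = midpoint of AC = (-3.5, -3), r² = 225/4 = 56.25.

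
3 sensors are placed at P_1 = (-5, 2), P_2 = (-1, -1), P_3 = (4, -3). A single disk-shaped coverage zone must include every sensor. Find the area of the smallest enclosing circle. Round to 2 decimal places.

83.25

Side lengths²: P_1P_2² = 25, P_1P_3² = 106, P_2P_3² = 29.
Since P_1P_3² = 106 ≥ 29 + 25 = 54, the angle opposite P_1P_3 is not acute, so the smallest enclosing circle has P_1P_3 as diameter.
Centre = midpoint of P_1P_3 = (-0.5, -0.5), r² = 106/4 = 26.5.
Area = π·r² = π·26.5 ≈ 83.25.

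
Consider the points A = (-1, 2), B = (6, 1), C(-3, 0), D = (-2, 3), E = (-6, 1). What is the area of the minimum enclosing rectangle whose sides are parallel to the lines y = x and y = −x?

72

In coordinates u = x + y, v = x − y the rectangle is axis-aligned; the map (x,y)→(u,v) scales areas by 2.
u-values: 1, 7, -3, 1, -5; range = 7 − (-5) = 12.
v-values: -3, 5, -3, -5, -7; range = 5 − (-7) = 12.
Area = (12 × 12) / 2 = 72.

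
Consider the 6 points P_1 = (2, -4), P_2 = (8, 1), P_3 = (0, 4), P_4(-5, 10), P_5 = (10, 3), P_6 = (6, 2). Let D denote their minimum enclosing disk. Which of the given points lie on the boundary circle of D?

P_1, P_4, P_5

The minimum enclosing circle of a finite set is fixed by two of the points (as a diameter) or three (as a circumcircle).
The minimum enclosing circle is determined by three boundary points: P_1, P_4, P_5.
Their circumcentre is (73/46, 209/46) with r² = 77405/1058.
The farthest remaining point P_2 is at distance² 56797/1058 ≤ 77405/1058.
The points at distance exactly r from the centre are P_1, P_4, P_5 — 3 points.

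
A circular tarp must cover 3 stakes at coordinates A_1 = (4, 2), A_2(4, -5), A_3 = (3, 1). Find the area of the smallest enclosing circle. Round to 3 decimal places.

Side lengths²: A_1A_2² = 49, A_1A_3² = 2, A_2A_3² = 37.
Since A_1A_2² = 49 ≥ 37 + 2 = 39, the angle opposite A_1A_2 is not acute, so the smallest enclosing circle has A_1A_2 as diameter.
Centre = midpoint of A_1A_2 = (4, -1.5), r² = 49/4 = 12.25.
Area = π·r² = π·12.25 ≈ 38.485.

38.485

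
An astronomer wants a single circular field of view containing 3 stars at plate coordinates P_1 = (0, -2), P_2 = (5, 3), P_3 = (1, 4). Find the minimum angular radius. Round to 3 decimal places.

3.547

Side lengths²: P_1P_2² = 50, P_1P_3² = 37, P_2P_3² = 17.
Since P_1P_2² = 50 < 37 + 17 = 54, the triangle is acute, so the smallest enclosing circle is the circumcircle.
Circumcentre = (2.3, 0.7), r² = 12.58.
r = √(12.58) ≈ 3.547.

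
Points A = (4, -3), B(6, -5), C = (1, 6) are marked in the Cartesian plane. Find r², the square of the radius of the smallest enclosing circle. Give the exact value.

36.5

Side lengths²: AB² = 8, AC² = 90, BC² = 146.
Since BC² = 146 ≥ 90 + 8 = 98, the angle opposite BC is not acute, so the smallest enclosing circle has BC as diameter.
Centre = midpoint of BC = (3.5, 0.5), r² = 146/4 = 36.5.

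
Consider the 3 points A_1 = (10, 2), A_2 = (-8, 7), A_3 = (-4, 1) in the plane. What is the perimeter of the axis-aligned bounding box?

Width = max x − min x = 10 − (-8) = 18.
Height = max y − min y = 7 − 1 = 6.
Perimeter = 2(18 + 6) = 48.

48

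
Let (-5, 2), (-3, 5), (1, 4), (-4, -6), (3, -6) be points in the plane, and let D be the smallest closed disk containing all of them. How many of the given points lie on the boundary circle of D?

The minimum enclosing circle is determined by three boundary points: (-3, 5), (-4, -6), (3, -6).
Their circumcentre is (-0.5, -17/22) with r² = 9577/242.
The farthest remaining point (-5, 2) is at distance² 6761/242 ≤ 9577/242.
The points at distance exactly r from the centre are (-3, 5), (-4, -6), (3, -6) — 3 points.

3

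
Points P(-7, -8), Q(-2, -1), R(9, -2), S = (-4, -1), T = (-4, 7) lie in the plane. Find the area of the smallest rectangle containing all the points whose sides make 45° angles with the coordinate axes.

In coordinates u = x + y, v = x − y the rectangle is axis-aligned; the map (x,y)→(u,v) scales areas by 2.
u-values: -15, -3, 7, -5, 3; range = 7 − (-15) = 22.
v-values: 1, -1, 11, -3, -11; range = 11 − (-11) = 22.
Area = (22 × 22) / 2 = 242.

242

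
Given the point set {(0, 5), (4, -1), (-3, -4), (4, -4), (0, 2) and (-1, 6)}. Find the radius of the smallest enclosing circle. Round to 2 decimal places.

By Welzl's lemma the MEC is supported by two points (diametrically opposite) or three points (on a circumcircle).
The minimum enclosing circle is determined by three boundary points: (-3, -4), (4, -4), (-1, 6).
Their circumcentre is (0.5, 0.5) with r² = 32.5.
The farthest remaining point (0, 5) is at distance² 20.5 ≤ 32.5.
r = √(32.5) ≈ 5.70.

5.70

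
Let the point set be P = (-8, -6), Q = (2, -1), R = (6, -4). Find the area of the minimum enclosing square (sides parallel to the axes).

The bounding box has width 14 and height 5.
An axis-aligned square enclosing the set must have side ≥ max(width, height).
So the minimum side is max(14, 5) = 14.
Area = 14² = 196.

196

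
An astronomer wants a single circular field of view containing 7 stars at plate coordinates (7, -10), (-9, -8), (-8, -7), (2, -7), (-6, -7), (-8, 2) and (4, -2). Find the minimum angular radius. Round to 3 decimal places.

9.605

The farthest pair is (7, -10)–(-8, 2) with squared distance 369. The circle on this segment as diameter has centre (-0.5, -4) and r² = 369/4 = 92.25.
Check (-9, -8): distance² to centre = 88.25 ≤ 92.25, so it lies inside.
All remaining points lie in this disk, and no smaller disk contains both endpoints, so this is the minimum enclosing circle.
r = √(92.25) ≈ 9.605.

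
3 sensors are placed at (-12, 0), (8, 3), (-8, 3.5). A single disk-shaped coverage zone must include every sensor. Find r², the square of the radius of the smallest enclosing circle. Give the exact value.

102.25

Call the three points A, B, C in the order given.
Side lengths²: AB² = 409, AC² = 28.25, BC² = 256.25.
Since AB² = 409 ≥ 256.25 + 28.25 = 284.5, the angle opposite AB is not acute, so the smallest enclosing circle has AB as diameter.
Centre = midpoint of AB = (-2, 1.5), r² = 409/4 = 102.25.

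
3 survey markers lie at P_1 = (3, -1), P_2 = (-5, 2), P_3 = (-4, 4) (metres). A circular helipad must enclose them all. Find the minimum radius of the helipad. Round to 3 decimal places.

4.325

Side lengths²: P_1P_2² = 73, P_1P_3² = 74, P_2P_3² = 5.
Since P_1P_3² = 74 < 73 + 5 = 78, the triangle is acute, so the smallest enclosing circle is the circumcircle.
Circumcentre = (-29/38, 43/38), r² = 13505/722.
r = √(13505/722) ≈ 4.325.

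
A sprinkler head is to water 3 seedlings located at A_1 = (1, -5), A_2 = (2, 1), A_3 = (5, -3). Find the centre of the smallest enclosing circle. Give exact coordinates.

(45/22, -23/11)

Side lengths²: A_1A_2² = 37, A_1A_3² = 20, A_2A_3² = 25.
Since A_1A_2² = 37 < 25 + 20 = 45, the triangle is acute, so the smallest enclosing circle is the circumcircle.
Circumcentre = (45/22, -23/11), r² = 4625/484.
Centre = (45/22, -23/11).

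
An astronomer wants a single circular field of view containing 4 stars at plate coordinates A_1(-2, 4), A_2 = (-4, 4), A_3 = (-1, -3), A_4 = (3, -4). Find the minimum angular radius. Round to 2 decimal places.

5.32

The minimum enclosing circle of a finite set is fixed by two of the points (as a diameter) or three (as a circumcircle).
The farthest pair is A_2–A_4 with squared distance 113. The circle on this segment as diameter has centre (-0.5, 0) and r² = 113/4 = 28.25.
Check A_1: distance² to centre = 18.25 ≤ 28.25, so it lies inside.
All remaining points lie in this disk, and no smaller disk contains both endpoints, so this is the minimum enclosing circle.
r = √(28.25) ≈ 5.32.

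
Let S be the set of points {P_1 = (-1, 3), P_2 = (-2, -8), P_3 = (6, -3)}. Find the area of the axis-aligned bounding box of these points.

88

x ranges over [-2, 6], width 8.
y ranges over [-8, 3], height 11.
Area = 8 × 11 = 88.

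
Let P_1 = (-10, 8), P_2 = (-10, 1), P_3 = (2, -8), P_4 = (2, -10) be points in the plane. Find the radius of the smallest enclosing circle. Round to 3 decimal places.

10.817

A smallest enclosing disk is always determined by at most three of the input points on its boundary.
The farthest pair is P_1–P_4 with squared distance 468. The circle on this segment as diameter has centre (-4, -1) and r² = 468/4 = 117.
Check P_2: distance² to centre = 40 ≤ 117, so it lies inside.
All remaining points lie in this disk, and no smaller disk contains both endpoints, so this is the minimum enclosing circle.
r = √117 ≈ 10.817.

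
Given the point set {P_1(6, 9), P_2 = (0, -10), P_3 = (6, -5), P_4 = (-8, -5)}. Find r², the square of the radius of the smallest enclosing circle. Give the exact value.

35333/338

The minimum enclosing circle is determined by three boundary points: P_1, P_2, P_4.
Their circumcentre is (21/26, 5/26) with r² = 35333/338.
The farthest remaining point P_3 is at distance² 18225/338 ≤ 35333/338.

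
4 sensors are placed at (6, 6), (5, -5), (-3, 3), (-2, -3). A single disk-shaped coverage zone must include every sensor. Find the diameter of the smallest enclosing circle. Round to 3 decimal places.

The minimum enclosing circle of a finite set is fixed by two of the points (as a diameter) or three (as a circumcircle).
The minimum enclosing circle is determined by three boundary points: (6, 6), (5, -5), (-3, 3).
Their circumcentre is (2.75, 0.75) with r² = 38.125.
The farthest remaining point (-2, -3) is at distance² 36.625 ≤ 38.125.
Diameter = 2r = 2√(38.125) ≈ 12.349.

12.349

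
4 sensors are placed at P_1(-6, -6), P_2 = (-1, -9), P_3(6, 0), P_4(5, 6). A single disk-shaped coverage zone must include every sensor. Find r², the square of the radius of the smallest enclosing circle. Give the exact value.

A smallest enclosing disk is always determined by at most three of the input points on its boundary.
The minimum enclosing circle is determined by three boundary points: P_1, P_2, P_4.
Their circumcentre is (29/62, -55/62) with r² = 130645/1922.
The farthest remaining point P_3 is at distance² 60337/1922 ≤ 130645/1922.

130645/1922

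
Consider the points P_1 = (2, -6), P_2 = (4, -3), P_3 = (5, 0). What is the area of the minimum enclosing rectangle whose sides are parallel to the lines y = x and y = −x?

In coordinates u = x + y, v = x − y the rectangle is axis-aligned; the map (x,y)→(u,v) scales areas by 2.
u-values: -4, 1, 5; range = 5 − (-4) = 9.
v-values: 8, 7, 5; range = 8 − 5 = 3.
Area = (9 × 3) / 2 = 13.5.

13.5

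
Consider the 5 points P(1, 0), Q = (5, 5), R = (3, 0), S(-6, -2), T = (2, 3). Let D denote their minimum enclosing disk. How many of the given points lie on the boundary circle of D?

2

By Welzl's lemma the MEC is supported by two points (diametrically opposite) or three points (on a circumcircle).
The farthest pair is Q–S with squared distance 170. The circle on this segment as diameter has centre (-0.5, 1.5) and r² = 170/4 = 42.5.
Check P: distance² to centre = 4.5 ≤ 42.5, so it lies inside.
All remaining points lie in this disk, and no smaller disk contains both endpoints, so this is the minimum enclosing circle.
The points at distance exactly r from the centre are Q, S — 2 points.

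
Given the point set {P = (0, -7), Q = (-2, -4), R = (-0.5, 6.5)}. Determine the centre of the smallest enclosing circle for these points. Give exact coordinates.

Side lengths²: PQ² = 13, PR² = 182.5, QR² = 112.5.
Since PR² = 182.5 ≥ 112.5 + 13 = 125.5, the angle opposite PR is not acute, so the smallest enclosing circle has PR as diameter.
Centre = midpoint of PR = (-0.25, -0.25), r² = 182.5/4 = 45.625.
Centre = (-0.25, -0.25).

(-0.25, -0.25)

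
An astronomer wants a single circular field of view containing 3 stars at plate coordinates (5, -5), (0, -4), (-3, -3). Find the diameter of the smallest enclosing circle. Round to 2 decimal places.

8.25

Call the three points A, B, C in the order given.
Side lengths²: AB² = 26, AC² = 68, BC² = 10.
Since AC² = 68 ≥ 26 + 10 = 36, the angle opposite AC is not acute, so the smallest enclosing circle has AC as diameter.
Centre = midpoint of AC = (1, -4), r² = 68/4 = 17.
Diameter = 2r = 2√17 ≈ 8.25.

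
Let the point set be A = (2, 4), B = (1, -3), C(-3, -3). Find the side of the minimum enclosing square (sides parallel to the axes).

The bounding box has width 5 and height 7.
An axis-aligned square enclosing the set must have side ≥ max(width, height).
So the minimum side is max(5, 7) = 7.

7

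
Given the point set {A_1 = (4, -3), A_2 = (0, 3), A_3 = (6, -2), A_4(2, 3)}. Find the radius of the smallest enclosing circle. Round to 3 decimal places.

3.905

A smallest enclosing disk is always determined by at most three of the input points on its boundary.
The farthest pair is A_2–A_3 with squared distance 61. The circle on this segment as diameter has centre (3, 0.5) and r² = 61/4 = 15.25.
Check A_1: distance² to centre = 13.25 ≤ 15.25, so it lies inside.
All remaining points lie in this disk, and no smaller disk contains both endpoints, so this is the minimum enclosing circle.
r = √(15.25) ≈ 3.905.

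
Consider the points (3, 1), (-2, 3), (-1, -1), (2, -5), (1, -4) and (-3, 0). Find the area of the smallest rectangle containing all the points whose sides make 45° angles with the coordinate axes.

In coordinates u = x + y, v = x − y the rectangle is axis-aligned; the map (x,y)→(u,v) scales areas by 2.
u-values: 4, 1, -2, -3, -3, -3; range = 4 − (-3) = 7.
v-values: 2, -5, 0, 7, 5, -3; range = 7 − (-5) = 12.
Area = (7 × 12) / 2 = 42.

42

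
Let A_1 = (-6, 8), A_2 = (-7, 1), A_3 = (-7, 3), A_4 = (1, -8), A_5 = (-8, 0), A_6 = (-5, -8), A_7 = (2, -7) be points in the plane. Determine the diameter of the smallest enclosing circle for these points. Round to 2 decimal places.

17.46

A smallest enclosing disk is always determined by at most three of the input points on its boundary.
The farthest pair is A_1–A_4 with squared distance 305. The circle on this segment as diameter has centre (-2.5, 0) and r² = 305/4 = 76.25.
Check A_2: distance² to centre = 21.25 ≤ 76.25, so it lies inside.
All remaining points lie in this disk, and no smaller disk contains both endpoints, so this is the minimum enclosing circle.
Diameter = 2r = 2√(76.25) ≈ 17.46.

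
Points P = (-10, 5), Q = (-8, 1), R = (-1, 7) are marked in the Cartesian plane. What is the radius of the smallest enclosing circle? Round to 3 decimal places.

Side lengths²: PQ² = 20, PR² = 85, QR² = 85.
Since QR² = 85 < 85 + 20 = 105, the triangle is acute, so the smallest enclosing circle is the circumcircle.
Circumcentre = (-5.25, 4.875), r² = 22.578125.
r = √(22.578125) ≈ 4.752.

4.752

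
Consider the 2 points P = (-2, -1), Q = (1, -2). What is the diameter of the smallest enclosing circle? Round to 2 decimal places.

The smallest circle enclosing two points has them as diameter endpoints.
Centre = midpoint = (-0.5, -1.5); r² = |PQ|²/4 = 10/4 = 2.5.
Diameter = 2r = 2√(2.5) ≈ 3.16.

3.16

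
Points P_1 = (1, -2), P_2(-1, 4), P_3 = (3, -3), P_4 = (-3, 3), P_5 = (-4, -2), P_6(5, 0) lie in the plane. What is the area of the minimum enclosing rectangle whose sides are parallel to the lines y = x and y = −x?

In coordinates u = x + y, v = x − y the rectangle is axis-aligned; the map (x,y)→(u,v) scales areas by 2.
u-values: -1, 3, 0, 0, -6, 5; range = 5 − (-6) = 11.
v-values: 3, -5, 6, -6, -2, 5; range = 6 − (-6) = 12.
Area = (11 × 12) / 2 = 66.

66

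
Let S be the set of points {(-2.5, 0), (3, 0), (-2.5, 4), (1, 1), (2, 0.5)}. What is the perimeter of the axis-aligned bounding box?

19

Width = max x − min x = 3 − (-2.5) = 5.5.
Height = max y − min y = 4 − 0 = 4.
Perimeter = 2(5.5 + 4) = 19.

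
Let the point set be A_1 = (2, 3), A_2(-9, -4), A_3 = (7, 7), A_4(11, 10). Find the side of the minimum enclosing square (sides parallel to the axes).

20

The bounding box has width 20 and height 14.
An axis-aligned square enclosing the set must have side ≥ max(width, height).
So the minimum side is max(20, 14) = 20.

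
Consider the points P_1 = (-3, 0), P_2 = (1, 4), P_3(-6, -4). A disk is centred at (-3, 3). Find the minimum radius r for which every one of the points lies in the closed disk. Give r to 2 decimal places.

The required radius is the distance from (-3, 3) to the farthest point.
Squared distances: 9, 17, 58.
Maximum is 58, attained at P_3.
r = √58 ≈ 7.62.

7.62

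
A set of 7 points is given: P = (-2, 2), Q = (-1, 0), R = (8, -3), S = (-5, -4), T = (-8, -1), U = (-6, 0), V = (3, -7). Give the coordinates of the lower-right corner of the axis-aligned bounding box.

(8, -7)

x-range [-8, 8], y-range [-7, 2].
The lower-right corner is (8, -7).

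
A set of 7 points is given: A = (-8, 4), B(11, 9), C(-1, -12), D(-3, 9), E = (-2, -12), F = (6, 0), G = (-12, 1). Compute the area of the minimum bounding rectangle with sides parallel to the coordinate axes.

483

x ranges over [-12, 11], width 23.
y ranges over [-12, 9], height 21.
Area = 23 × 21 = 483.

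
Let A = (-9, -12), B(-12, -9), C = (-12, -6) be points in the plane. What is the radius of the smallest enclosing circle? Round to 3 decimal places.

3.354

Side lengths²: AB² = 18, AC² = 45, BC² = 9.
Since AC² = 45 ≥ 18 + 9 = 27, the angle opposite AC is not acute, so the smallest enclosing circle has AC as diameter.
Centre = midpoint of AC = (-10.5, -9), r² = 45/4 = 11.25.
r = √(11.25) ≈ 3.354.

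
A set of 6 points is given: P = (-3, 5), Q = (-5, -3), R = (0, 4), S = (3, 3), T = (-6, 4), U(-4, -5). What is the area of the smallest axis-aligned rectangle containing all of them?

x ranges over [-6, 3], width 9.
y ranges over [-5, 5], height 10.
Area = 9 × 10 = 90.

90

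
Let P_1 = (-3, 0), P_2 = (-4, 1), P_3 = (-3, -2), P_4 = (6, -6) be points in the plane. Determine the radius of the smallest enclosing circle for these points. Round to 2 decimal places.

By Welzl's lemma the MEC is supported by two points (diametrically opposite) or three points (on a circumcircle).
The farthest pair is P_2–P_4 with squared distance 149. The circle on this segment as diameter has centre (1, -2.5) and r² = 149/4 = 37.25.
Check P_1: distance² to centre = 22.25 ≤ 37.25, so it lies inside.
All remaining points lie in this disk, and no smaller disk contains both endpoints, so this is the minimum enclosing circle.
r = √(37.25) ≈ 6.10.

6.10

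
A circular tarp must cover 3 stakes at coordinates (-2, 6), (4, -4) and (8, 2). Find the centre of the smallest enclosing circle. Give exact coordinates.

Call the three points A, B, C in the order given.
Side lengths²: AB² = 136, AC² = 116, BC² = 52.
Since AB² = 136 < 116 + 52 = 168, the triangle is acute, so the smallest enclosing circle is the circumcircle.
Circumcentre = (39/19, 31/19), r² = 12818/361.
Centre = (39/19, 31/19).

(39/19, 31/19)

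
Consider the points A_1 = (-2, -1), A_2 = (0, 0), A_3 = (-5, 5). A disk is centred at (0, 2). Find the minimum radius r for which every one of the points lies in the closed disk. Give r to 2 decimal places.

The required radius is the distance from (0, 2) to the farthest point.
Squared distances: 13, 4, 34.
Maximum is 34, attained at A_3.
r = √34 ≈ 5.83.

5.83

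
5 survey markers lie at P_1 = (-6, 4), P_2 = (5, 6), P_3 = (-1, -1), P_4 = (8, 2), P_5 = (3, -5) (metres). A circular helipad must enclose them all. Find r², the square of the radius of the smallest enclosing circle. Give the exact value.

925/18

By Welzl's lemma the MEC is supported by two points (diametrically opposite) or three points (on a circumcircle).
The minimum enclosing circle is determined by three boundary points: P_1, P_4, P_5.
Their circumcentre is (5/6, 11/6) with r² = 925/18.
The farthest remaining point P_2 is at distance² 625/18 ≤ 925/18.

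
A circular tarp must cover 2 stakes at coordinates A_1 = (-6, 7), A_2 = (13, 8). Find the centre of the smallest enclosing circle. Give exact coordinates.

The smallest circle enclosing two points has them as diameter endpoints.
Centre = midpoint = (3.5, 7.5); r² = |A_1A_2|²/4 = 362/4 = 90.5.
Centre = (3.5, 7.5).

(3.5, 7.5)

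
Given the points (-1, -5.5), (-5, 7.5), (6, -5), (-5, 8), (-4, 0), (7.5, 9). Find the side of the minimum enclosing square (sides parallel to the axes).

The bounding box has width 12.5 and height 14.5.
An axis-aligned square enclosing the set must have side ≥ max(width, height).
So the minimum side is max(12.5, 14.5) = 14.5.

14.5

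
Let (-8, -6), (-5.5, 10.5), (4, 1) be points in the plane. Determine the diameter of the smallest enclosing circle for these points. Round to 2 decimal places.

17.26

Call the three points A, B, C in the order given.
Side lengths²: AB² = 278.5, AC² = 193, BC² = 180.5.
Since AB² = 278.5 < 193 + 180.5 = 373.5, the triangle is acute, so the smallest enclosing circle is the circumcircle.
Circumcentre = (-87/19, 73/38), r² = 107501/1444.
Diameter = 2r = 2√(107501/1444) ≈ 17.26.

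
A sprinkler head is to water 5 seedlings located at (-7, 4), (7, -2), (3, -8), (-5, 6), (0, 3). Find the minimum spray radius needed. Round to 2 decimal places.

The farthest pair is (3, -8)–(-5, 6) with squared distance 260. The circle on this segment as diameter has centre (-1, -1) and r² = 260/4 = 65.
Check (-7, 4): distance² to centre = 61 ≤ 65, so it lies inside.
All remaining points lie in this disk, and no smaller disk contains both endpoints, so this is the minimum enclosing circle.
r = √65 ≈ 8.06.

8.06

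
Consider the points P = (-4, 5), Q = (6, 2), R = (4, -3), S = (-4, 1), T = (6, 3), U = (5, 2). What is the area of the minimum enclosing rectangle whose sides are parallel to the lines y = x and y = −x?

96

In coordinates u = x + y, v = x − y the rectangle is axis-aligned; the map (x,y)→(u,v) scales areas by 2.
u-values: 1, 8, 1, -3, 9, 7; range = 9 − (-3) = 12.
v-values: -9, 4, 7, -5, 3, 3; range = 7 − (-9) = 16.
Area = (12 × 16) / 2 = 96.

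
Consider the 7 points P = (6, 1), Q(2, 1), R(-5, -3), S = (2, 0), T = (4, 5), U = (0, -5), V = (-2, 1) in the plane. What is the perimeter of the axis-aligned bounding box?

42

Width = max x − min x = 6 − (-5) = 11.
Height = max y − min y = 5 − (-5) = 10.
Perimeter = 2(11 + 10) = 42.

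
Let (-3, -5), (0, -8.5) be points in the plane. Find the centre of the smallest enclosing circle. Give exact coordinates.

The smallest circle enclosing two points has them as diameter endpoints.
Centre = midpoint = (-1.5, -6.75); r² = |(-3, -5)−(0, -8.5)|²/4 = 21.25/4 = 5.3125.
Centre = (-1.5, -6.75).

(-1.5, -6.75)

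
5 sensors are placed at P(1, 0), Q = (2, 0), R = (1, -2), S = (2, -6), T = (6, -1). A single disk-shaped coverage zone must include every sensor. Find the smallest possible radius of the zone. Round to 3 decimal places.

The minimum enclosing circle of a finite set is fixed by two of the points (as a diameter) or three (as a circumcircle).
The minimum enclosing circle is determined by three boundary points: P, S, T.
Their circumcentre is (177/58, -159/58) with r² = 19721/1682.
The farthest remaining point Q is at distance² 14501/1682 ≤ 19721/1682.
r = √(19721/1682) ≈ 3.424.

3.424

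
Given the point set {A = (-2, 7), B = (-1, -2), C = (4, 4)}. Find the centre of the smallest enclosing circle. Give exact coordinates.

Side lengths²: AB² = 82, AC² = 45, BC² = 61.
Since AB² = 82 < 61 + 45 = 106, the triangle is acute, so the smallest enclosing circle is the circumcircle.
Circumcentre = (-15/34, 89/34), r² = 12505/578.
Centre = (-15/34, 89/34).

(-15/34, 89/34)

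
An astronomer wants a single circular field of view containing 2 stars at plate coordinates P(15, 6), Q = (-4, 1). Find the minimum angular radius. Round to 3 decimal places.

The smallest circle enclosing two points has them as diameter endpoints.
Centre = midpoint = (5.5, 3.5); r² = |PQ|²/4 = 386/4 = 96.5.
r = √(96.5) ≈ 9.823.

9.823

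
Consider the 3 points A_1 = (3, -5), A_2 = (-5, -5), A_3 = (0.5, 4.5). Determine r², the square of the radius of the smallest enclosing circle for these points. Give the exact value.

46513/1444

Side lengths²: A_1A_2² = 64, A_1A_3² = 96.5, A_2A_3² = 120.5.
Since A_2A_3² = 120.5 < 96.5 + 64 = 160.5, the triangle is acute, so the smallest enclosing circle is the circumcircle.
Circumcentre = (-1, -37/38), r² = 46513/1444.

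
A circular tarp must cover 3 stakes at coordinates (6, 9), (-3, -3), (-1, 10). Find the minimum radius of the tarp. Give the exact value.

Call the three points A, B, C in the order given.
Side lengths²: AB² = 225, AC² = 50, BC² = 173.
Since AB² = 225 ≥ 173 + 50 = 223, the angle opposite AB is not acute, so the smallest enclosing circle has AB as diameter.
Centre = midpoint of AB = (1.5, 3), r² = 225/4 = 56.25.
r = √(56.25) = 7.5.

7.5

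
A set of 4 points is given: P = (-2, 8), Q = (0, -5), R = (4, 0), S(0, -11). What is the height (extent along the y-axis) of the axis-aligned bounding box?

max y = 8, min y = -11, so height = 19.

19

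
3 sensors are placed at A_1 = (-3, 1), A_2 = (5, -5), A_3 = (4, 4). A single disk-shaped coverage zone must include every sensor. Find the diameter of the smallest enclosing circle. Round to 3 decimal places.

10.449

Side lengths²: A_1A_2² = 100, A_1A_3² = 58, A_2A_3² = 82.
Since A_1A_2² = 100 < 82 + 58 = 140, the triangle is acute, so the smallest enclosing circle is the circumcircle.
Circumcentre = (21/11, -26/33), r² = 29725/1089.
Diameter = 2r = 2√(29725/1089) ≈ 10.449.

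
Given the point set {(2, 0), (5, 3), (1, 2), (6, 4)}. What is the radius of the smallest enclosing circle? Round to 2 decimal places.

By Welzl's lemma the MEC is supported by two points (diametrically opposite) or three points (on a circumcircle).
The minimum enclosing circle is determined by three boundary points: (2, 0), (1, 2), (6, 4).
Their circumcentre is (23/6, 13/6) with r² = 145/18.
The farthest remaining point (5, 3) is at distance² 37/18 ≤ 145/18.
r = √(145/18) ≈ 2.84.

2.84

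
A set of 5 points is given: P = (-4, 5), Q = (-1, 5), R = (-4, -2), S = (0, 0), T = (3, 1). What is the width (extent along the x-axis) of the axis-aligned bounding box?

7

max x = 3, min x = -4, so width = 7.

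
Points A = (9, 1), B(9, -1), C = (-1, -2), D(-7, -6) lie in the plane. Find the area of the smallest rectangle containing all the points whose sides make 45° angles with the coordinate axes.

In coordinates u = x + y, v = x − y the rectangle is axis-aligned; the map (x,y)→(u,v) scales areas by 2.
u-values: 10, 8, -3, -13; range = 10 − (-13) = 23.
v-values: 8, 10, 1, -1; range = 10 − (-1) = 11.
Area = (23 × 11) / 2 = 126.5.

126.5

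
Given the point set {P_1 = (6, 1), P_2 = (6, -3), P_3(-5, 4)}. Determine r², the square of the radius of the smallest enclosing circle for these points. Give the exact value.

42.5

Side lengths²: P_1P_2² = 16, P_1P_3² = 130, P_2P_3² = 170.
Since P_2P_3² = 170 ≥ 130 + 16 = 146, the angle opposite P_2P_3 is not acute, so the smallest enclosing circle has P_2P_3 as diameter.
Centre = midpoint of P_2P_3 = (0.5, 0.5), r² = 170/4 = 42.5.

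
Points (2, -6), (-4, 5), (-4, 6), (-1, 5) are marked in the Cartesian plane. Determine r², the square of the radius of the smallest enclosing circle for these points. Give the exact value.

45

The minimum enclosing circle of a finite set is fixed by two of the points (as a diameter) or three (as a circumcircle).
The farthest pair is (2, -6)–(-4, 6) with squared distance 180. The circle on this segment as diameter has centre (-1, 0) and r² = 180/4 = 45.
Check (-4, 5): distance² to centre = 34 ≤ 45, so it lies inside.
All remaining points lie in this disk, and no smaller disk contains both endpoints, so this is the minimum enclosing circle.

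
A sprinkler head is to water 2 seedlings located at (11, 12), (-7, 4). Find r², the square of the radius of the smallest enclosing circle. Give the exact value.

97

The smallest circle enclosing two points has them as diameter endpoints.
Centre = midpoint = (2, 8); r² = |(11, 12)−(-7, 4)|²/4 = 388/4 = 97.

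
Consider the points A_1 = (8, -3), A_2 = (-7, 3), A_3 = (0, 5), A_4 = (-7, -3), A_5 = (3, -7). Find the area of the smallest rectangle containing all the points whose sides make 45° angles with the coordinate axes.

In coordinates u = x + y, v = x − y the rectangle is axis-aligned; the map (x,y)→(u,v) scales areas by 2.
u-values: 5, -4, 5, -10, -4; range = 5 − (-10) = 15.
v-values: 11, -10, -5, -4, 10; range = 11 − (-10) = 21.
Area = (15 × 21) / 2 = 157.5.

157.5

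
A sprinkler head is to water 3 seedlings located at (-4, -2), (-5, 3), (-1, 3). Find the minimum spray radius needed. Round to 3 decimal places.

2.973

Call the three points A, B, C in the order given.
Side lengths²: AB² = 26, AC² = 34, BC² = 16.
Since AC² = 34 < 26 + 16 = 42, the triangle is acute, so the smallest enclosing circle is the circumcircle.
Circumcentre = (-3, 0.8), r² = 8.84.
r = √(8.84) ≈ 2.973.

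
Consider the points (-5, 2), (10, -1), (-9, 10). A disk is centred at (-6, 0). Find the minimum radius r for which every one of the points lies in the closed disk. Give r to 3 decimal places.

The required radius is the distance from (-6, 0) to the farthest point.
Squared distances: 5, 257, 109.
Maximum is 257, attained at (10, -1).
r = √257 ≈ 16.031.

16.031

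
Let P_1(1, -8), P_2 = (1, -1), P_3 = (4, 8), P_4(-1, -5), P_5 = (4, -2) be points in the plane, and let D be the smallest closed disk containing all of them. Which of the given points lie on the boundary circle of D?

P_1, P_3

The farthest pair is P_1–P_3 with squared distance 265. The circle on this segment as diameter has centre (2.5, 0) and r² = 265/4 = 66.25.
Check P_2: distance² to centre = 3.25 ≤ 66.25, so it lies inside.
All remaining points lie in this disk, and no smaller disk contains both endpoints, so this is the minimum enclosing circle.
The points at distance exactly r from the centre are P_1, P_3 — 2 points.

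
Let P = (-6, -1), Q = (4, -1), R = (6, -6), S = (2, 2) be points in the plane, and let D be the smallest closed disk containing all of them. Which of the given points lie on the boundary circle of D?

P, R

By Welzl's lemma the MEC is supported by two points (diametrically opposite) or three points (on a circumcircle).
The farthest pair is P–R with squared distance 169. The circle on this segment as diameter has centre (0, -3.5) and r² = 169/4 = 42.25.
Check Q: distance² to centre = 22.25 ≤ 42.25, so it lies inside.
All remaining points lie in this disk, and no smaller disk contains both endpoints, so this is the minimum enclosing circle.
The points at distance exactly r from the centre are P, R — 2 points.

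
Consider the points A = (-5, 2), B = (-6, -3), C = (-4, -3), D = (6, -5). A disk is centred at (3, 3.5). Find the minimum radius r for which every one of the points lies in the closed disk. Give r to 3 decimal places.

The required radius is the distance from (3, 3.5) to the farthest point.
Squared distances: 66.25, 123.25, 91.25, 81.25.
Maximum is 123.25, attained at B.
r = √(123.25) ≈ 11.102.

11.102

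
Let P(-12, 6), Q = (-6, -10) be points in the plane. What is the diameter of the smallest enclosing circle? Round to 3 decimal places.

The smallest circle enclosing two points has them as diameter endpoints.
Centre = midpoint = (-9, -2); r² = |PQ|²/4 = 292/4 = 73.
Diameter = 2r = 2√73 ≈ 17.088.

17.088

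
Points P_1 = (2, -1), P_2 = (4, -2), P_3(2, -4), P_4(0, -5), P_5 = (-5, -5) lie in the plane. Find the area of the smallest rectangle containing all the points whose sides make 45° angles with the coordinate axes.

In coordinates u = x + y, v = x − y the rectangle is axis-aligned; the map (x,y)→(u,v) scales areas by 2.
u-values: 1, 2, -2, -5, -10; range = 2 − (-10) = 12.
v-values: 3, 6, 6, 5, 0; range = 6 − 0 = 6.
Area = (12 × 6) / 2 = 36.

36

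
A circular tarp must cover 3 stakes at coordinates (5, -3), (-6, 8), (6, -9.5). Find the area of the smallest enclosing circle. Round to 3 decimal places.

353.626

Call the three points A, B, C in the order given.
Side lengths²: AB² = 242, AC² = 43.25, BC² = 450.25.
Since BC² = 450.25 ≥ 242 + 43.25 = 285.25, the angle opposite BC is not acute, so the smallest enclosing circle has BC as diameter.
Centre = midpoint of BC = (0, -0.75), r² = 450.25/4 = 112.5625.
Area = π·r² = π·112.5625 ≈ 353.626.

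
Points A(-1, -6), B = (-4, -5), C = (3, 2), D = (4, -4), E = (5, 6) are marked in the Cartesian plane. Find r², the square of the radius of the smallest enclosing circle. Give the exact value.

50.5

The minimum enclosing circle of a finite set is fixed by two of the points (as a diameter) or three (as a circumcircle).
The farthest pair is B–E with squared distance 202. The circle on this segment as diameter has centre (0.5, 0.5) and r² = 202/4 = 50.5.
Check A: distance² to centre = 44.5 ≤ 50.5, so it lies inside.
All remaining points lie in this disk, and no smaller disk contains both endpoints, so this is the minimum enclosing circle.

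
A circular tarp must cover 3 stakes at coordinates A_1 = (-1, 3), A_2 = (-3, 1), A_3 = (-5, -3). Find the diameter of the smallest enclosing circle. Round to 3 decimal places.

Side lengths²: A_1A_2² = 8, A_1A_3² = 52, A_2A_3² = 20.
Since A_1A_3² = 52 ≥ 20 + 8 = 28, the angle opposite A_1A_3 is not acute, so the smallest enclosing circle has A_1A_3 as diameter.
Centre = midpoint of A_1A_3 = (-3, 0), r² = 52/4 = 13.
Diameter = 2r = 2√13 ≈ 7.211.

7.211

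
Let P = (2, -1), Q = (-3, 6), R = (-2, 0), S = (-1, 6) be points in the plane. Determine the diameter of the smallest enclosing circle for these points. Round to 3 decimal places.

The minimum enclosing circle of a finite set is fixed by two of the points (as a diameter) or three (as a circumcircle).
The farthest pair is P–Q with squared distance 74. The circle on this segment as diameter has centre (-0.5, 2.5) and r² = 74/4 = 18.5.
Check R: distance² to centre = 8.5 ≤ 18.5, so it lies inside.
All remaining points lie in this disk, and no smaller disk contains both endpoints, so this is the minimum enclosing circle.
Diameter = 2r = 2√(18.5) ≈ 8.602.

8.602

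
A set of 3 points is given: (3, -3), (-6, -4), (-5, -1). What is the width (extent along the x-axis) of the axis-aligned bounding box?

max x = 3, min x = -6, so width = 9.

9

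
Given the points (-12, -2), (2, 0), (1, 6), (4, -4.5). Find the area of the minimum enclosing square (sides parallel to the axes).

The bounding box has width 16 and height 10.5.
An axis-aligned square enclosing the set must have side ≥ max(width, height).
So the minimum side is max(16, 10.5) = 16.
Area = 16² = 256.

256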